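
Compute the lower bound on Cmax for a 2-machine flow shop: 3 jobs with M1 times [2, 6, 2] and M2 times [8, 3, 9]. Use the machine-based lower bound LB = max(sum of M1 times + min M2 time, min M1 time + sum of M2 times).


LB1 = sum(M1 times) + min(M2 times) = 10 + 3 = 13
LB2 = min(M1 times) + sum(M2 times) = 2 + 20 = 22
Lower bound = max(LB1, LB2) = max(13, 22) = 22

22


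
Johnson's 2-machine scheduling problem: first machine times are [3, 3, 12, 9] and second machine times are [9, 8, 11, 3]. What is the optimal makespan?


Apply Johnson's rule:
  Group 1 (a <= b): [(1, 3, 9), (2, 3, 8)]
  Group 2 (a > b): [(3, 12, 11), (4, 9, 3)]
Optimal job order: [1, 2, 3, 4]
Schedule:
  Job 1: M1 done at 3, M2 done at 12
  Job 2: M1 done at 6, M2 done at 20
  Job 3: M1 done at 18, M2 done at 31
  Job 4: M1 done at 27, M2 done at 34
Makespan = 34

34


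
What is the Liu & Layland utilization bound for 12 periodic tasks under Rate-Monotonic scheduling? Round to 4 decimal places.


Compute 2^(1/12) = 1.0594630944
Subtract 1: 1.0594630944 - 1 = 0.0594630944
Multiply by n: 12 * 0.0594630944 = 0.7135571328
Round to 4 dp: 0.7136

0.7136


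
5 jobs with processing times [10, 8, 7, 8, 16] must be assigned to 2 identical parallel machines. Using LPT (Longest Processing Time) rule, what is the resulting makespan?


Sort jobs in decreasing order (LPT): [16, 10, 8, 8, 7]
Assign each job to the least loaded machine:
  Machine 1: jobs [16, 8], load = 24
  Machine 2: jobs [10, 8, 7], load = 25
Makespan = max load = 25

25


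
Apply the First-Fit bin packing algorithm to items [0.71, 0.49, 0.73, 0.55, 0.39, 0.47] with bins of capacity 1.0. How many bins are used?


Place items sequentially using First-Fit:
  Item 0.71 -> new Bin 1
  Item 0.49 -> new Bin 2
  Item 0.73 -> new Bin 3
  Item 0.55 -> new Bin 4
  Item 0.39 -> Bin 2 (now 0.88)
  Item 0.47 -> new Bin 5
Total bins used = 5

5


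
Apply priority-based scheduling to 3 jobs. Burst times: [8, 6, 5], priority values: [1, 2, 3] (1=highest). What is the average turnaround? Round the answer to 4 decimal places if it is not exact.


Sort by priority (ascending = highest first):
Order: [(1, 8), (2, 6), (3, 5)]
Completion times:
  Priority 1, burst=8, C=8
  Priority 2, burst=6, C=14
  Priority 3, burst=5, C=19
Average turnaround = 41/3 = 13.6667

13.6667


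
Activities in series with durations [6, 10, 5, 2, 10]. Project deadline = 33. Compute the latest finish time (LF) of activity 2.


LF(activity 2) = deadline - sum of successor durations
Successors: activities 3 through 5 with durations [5, 2, 10]
Sum of successor durations = 17
LF = 33 - 17 = 16

16


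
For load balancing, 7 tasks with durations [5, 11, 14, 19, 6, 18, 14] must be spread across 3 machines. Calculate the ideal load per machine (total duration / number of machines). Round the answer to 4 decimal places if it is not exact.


Total processing time = 5 + 11 + 14 + 19 + 6 + 18 + 14 = 87
Number of machines = 3
Ideal balanced load = 87 / 3 = 29.0

29.0


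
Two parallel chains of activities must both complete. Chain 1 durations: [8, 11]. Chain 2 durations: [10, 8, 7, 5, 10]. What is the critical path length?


Path A total = 8 + 11 = 19
Path B total = 10 + 8 + 7 + 5 + 10 = 40
Critical path = longest path = max(19, 40) = 40

40


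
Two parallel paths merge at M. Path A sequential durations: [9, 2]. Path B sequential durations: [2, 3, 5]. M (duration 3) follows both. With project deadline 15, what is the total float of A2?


Forward pass: ES(A2) = sum of predecessors on chain A = 9
EF = ES + duration = 9 + 2 = 11
Backward pass: LF(M) = deadline = 15; LS(M) = 15 - 3 = 12
LF(A2) = LS(M) - sum(successors on chain A) = 12 - 0 = 12
LS = LF - duration = 12 - 2 = 10
Total float = LS - ES = 10 - 9 = 1

1


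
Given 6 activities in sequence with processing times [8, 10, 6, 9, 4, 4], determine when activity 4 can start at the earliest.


Activity 4 starts after activities 1 through 3 complete.
Predecessor durations: [8, 10, 6]
ES = 8 + 10 + 6 = 24

24


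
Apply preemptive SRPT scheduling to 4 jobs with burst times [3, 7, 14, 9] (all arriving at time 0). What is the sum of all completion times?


Since all jobs arrive at t=0, SRPT equals SPT ordering.
SPT order: [3, 7, 9, 14]
Completion times:
  Job 1: p=3, C=3
  Job 2: p=7, C=10
  Job 3: p=9, C=19
  Job 4: p=14, C=33
Total completion time = 3 + 10 + 19 + 33 = 65

65


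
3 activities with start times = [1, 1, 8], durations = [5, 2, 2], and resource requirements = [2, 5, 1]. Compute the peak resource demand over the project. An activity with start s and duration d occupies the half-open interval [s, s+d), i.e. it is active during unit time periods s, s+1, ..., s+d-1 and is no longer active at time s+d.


Each activity i is active on [start_i, start_i + duration_i).
Compute total resource usage per time slot:
  t=0: active resources = [], total = 0
  t=1: active resources = [2, 5], total = 7
  t=2: active resources = [2, 5], total = 7
  t=3: active resources = [2], total = 2
  t=4: active resources = [2], total = 2
  t=5: active resources = [2], total = 2
  t=6: active resources = [], total = 0
  t=7: active resources = [], total = 0
  t=8: active resources = [1], total = 1
  t=9: active resources = [1], total = 1
Peak resource demand = 7

7


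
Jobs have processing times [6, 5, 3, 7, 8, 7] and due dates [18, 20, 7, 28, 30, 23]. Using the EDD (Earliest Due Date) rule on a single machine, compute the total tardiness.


Sort by due date (EDD order): [(3, 7), (6, 18), (5, 20), (7, 23), (7, 28), (8, 30)]
Compute completion times and tardiness:
  Job 1: p=3, d=7, C=3, tardiness=max(0,3-7)=0
  Job 2: p=6, d=18, C=9, tardiness=max(0,9-18)=0
  Job 3: p=5, d=20, C=14, tardiness=max(0,14-20)=0
  Job 4: p=7, d=23, C=21, tardiness=max(0,21-23)=0
  Job 5: p=7, d=28, C=28, tardiness=max(0,28-28)=0
  Job 6: p=8, d=30, C=36, tardiness=max(0,36-30)=6
Total tardiness = 6

6


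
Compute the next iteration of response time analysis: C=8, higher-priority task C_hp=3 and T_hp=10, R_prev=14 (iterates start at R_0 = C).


R_next = C + ceil(R_prev / T_hp) * C_hp
ceil(14 / 10) = ceil(1.4) = 2
Interference = 2 * 3 = 6
R_next = 8 + 6 = 14
R_next = R_prev, so the iteration has converged (response time = 14).

14


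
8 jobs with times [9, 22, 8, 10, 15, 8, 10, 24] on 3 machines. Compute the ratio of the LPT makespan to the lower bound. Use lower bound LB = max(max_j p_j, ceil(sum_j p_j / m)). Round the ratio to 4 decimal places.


LPT order: [24, 22, 15, 10, 10, 9, 8, 8]
Machine loads after assignment: [33, 40, 33]
LPT makespan = 40
Lower bound = max(max_job, ceil(total/3)) = max(24, 36) = 36
Ratio = 40 / 36 = 1.1111

1.1111


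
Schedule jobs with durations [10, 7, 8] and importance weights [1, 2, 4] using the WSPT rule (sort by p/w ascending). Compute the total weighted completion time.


Compute p/w ratios and sort ascending (WSPT): [(8, 4), (7, 2), (10, 1)]
Compute weighted completion times:
  Job (p=8,w=4): C=8, w*C=4*8=32
  Job (p=7,w=2): C=15, w*C=2*15=30
  Job (p=10,w=1): C=25, w*C=1*25=25
Total weighted completion time = 87

87


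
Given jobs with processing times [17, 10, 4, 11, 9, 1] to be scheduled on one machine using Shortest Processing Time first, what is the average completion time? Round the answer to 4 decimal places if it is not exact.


Sort jobs by processing time (SPT order): [1, 4, 9, 10, 11, 17]
Compute completion times sequentially:
  Job 1: processing = 1, completes at 1
  Job 2: processing = 4, completes at 5
  Job 3: processing = 9, completes at 14
  Job 4: processing = 10, completes at 24
  Job 5: processing = 11, completes at 35
  Job 6: processing = 17, completes at 52
Sum of completion times = 131
Average completion time = 131/6 = 21.8333

21.8333


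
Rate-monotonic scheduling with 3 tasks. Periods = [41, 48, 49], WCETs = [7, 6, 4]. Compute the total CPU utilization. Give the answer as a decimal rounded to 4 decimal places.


Compute individual utilizations (exact fractions):
  Task 1: C/T = 7/41 (approx. 0.1707)
  Task 2: C/T = 6/48 = 1/8 (approx. 0.125)
  Task 3: C/T = 4/49 (approx. 0.0816)
Total utilization U = 7/41 + 1/8 + 4/49 = 6065/16072
Rounded to 4 decimal places: U = 0.3774
RM (Liu & Layland) bound for 3 tasks = 0.779763; compare with U = 6065/16072 (approx. 0.377364)
U <= bound, so schedulable by RM sufficient condition.

0.3774


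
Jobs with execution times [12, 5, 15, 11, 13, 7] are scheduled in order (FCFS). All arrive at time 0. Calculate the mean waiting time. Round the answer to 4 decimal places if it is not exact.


FCFS order (as given): [12, 5, 15, 11, 13, 7]
Waiting times:
  Job 1: wait = 0
  Job 2: wait = 12
  Job 3: wait = 17
  Job 4: wait = 32
  Job 5: wait = 43
  Job 6: wait = 56
Sum of waiting times = 160
Average waiting time = 160/6 = 26.6667

26.6667


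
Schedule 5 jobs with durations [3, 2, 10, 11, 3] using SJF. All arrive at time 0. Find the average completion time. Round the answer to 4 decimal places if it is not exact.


SJF order (ascending): [2, 3, 3, 10, 11]
Completion times:
  Job 1: burst=2, C=2
  Job 2: burst=3, C=5
  Job 3: burst=3, C=8
  Job 4: burst=10, C=18
  Job 5: burst=11, C=29
Average completion = 62/5 = 12.4

12.4


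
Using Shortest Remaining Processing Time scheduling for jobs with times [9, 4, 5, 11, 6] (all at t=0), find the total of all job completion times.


Since all jobs arrive at t=0, SRPT equals SPT ordering.
SPT order: [4, 5, 6, 9, 11]
Completion times:
  Job 1: p=4, C=4
  Job 2: p=5, C=9
  Job 3: p=6, C=15
  Job 4: p=9, C=24
  Job 5: p=11, C=35
Total completion time = 4 + 9 + 15 + 24 + 35 = 87

87


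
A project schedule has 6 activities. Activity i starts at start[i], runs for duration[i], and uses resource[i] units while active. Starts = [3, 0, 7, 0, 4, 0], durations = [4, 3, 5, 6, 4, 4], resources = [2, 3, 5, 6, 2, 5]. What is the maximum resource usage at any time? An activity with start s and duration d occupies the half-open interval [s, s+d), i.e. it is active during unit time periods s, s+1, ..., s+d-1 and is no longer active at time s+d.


Each activity i is active on [start_i, start_i + duration_i).
Compute total resource usage per time slot:
  t=0: active resources = [3, 6, 5], total = 14
  t=1: active resources = [3, 6, 5], total = 14
  t=2: active resources = [3, 6, 5], total = 14
  t=3: active resources = [2, 6, 5], total = 13
  t=4: active resources = [2, 6, 2], total = 10
  t=5: active resources = [2, 6, 2], total = 10
  t=6: active resources = [2, 2], total = 4
  t=7: active resources = [5, 2], total = 7
  t=8: active resources = [5], total = 5
  t=9: active resources = [5], total = 5
  t=10: active resources = [5], total = 5
  t=11: active resources = [5], total = 5
Peak resource demand = 14

14


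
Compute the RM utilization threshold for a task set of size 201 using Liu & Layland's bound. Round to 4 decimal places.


Compute 2^(1/201) = 1.0034544463
Subtract 1: 1.0034544463 - 1 = 0.0034544463
Multiply by n: 201 * 0.0034544463 = 0.6943437063
Round to 4 dp: 0.6943

0.6943


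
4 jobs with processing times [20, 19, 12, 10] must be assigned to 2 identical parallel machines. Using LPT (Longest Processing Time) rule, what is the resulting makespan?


Sort jobs in decreasing order (LPT): [20, 19, 12, 10]
Assign each job to the least loaded machine:
  Machine 1: jobs [20, 10], load = 30
  Machine 2: jobs [19, 12], load = 31
Makespan = max load = 31

31


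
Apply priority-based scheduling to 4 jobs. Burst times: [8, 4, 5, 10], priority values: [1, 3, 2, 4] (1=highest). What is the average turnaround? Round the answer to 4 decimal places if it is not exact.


Sort by priority (ascending = highest first):
Order: [(1, 8), (2, 5), (3, 4), (4, 10)]
Completion times:
  Priority 1, burst=8, C=8
  Priority 2, burst=5, C=13
  Priority 3, burst=4, C=17
  Priority 4, burst=10, C=27
Average turnaround = 65/4 = 16.25

16.25


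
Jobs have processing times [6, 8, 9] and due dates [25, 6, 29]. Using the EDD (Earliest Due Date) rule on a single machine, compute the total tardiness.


Sort by due date (EDD order): [(8, 6), (6, 25), (9, 29)]
Compute completion times and tardiness:
  Job 1: p=8, d=6, C=8, tardiness=max(0,8-6)=2
  Job 2: p=6, d=25, C=14, tardiness=max(0,14-25)=0
  Job 3: p=9, d=29, C=23, tardiness=max(0,23-29)=0
Total tardiness = 2

2


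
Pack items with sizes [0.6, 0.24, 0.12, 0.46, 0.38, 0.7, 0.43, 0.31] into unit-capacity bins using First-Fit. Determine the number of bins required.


Place items sequentially using First-Fit:
  Item 0.6 -> new Bin 1
  Item 0.24 -> Bin 1 (now 0.84)
  Item 0.12 -> Bin 1 (now 0.96)
  Item 0.46 -> new Bin 2
  Item 0.38 -> Bin 2 (now 0.84)
  Item 0.7 -> new Bin 3
  Item 0.43 -> new Bin 4
  Item 0.31 -> Bin 4 (now 0.74)
Total bins used = 4

4


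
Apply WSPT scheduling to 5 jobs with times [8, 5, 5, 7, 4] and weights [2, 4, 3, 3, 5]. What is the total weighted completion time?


Compute p/w ratios and sort ascending (WSPT): [(4, 5), (5, 4), (5, 3), (7, 3), (8, 2)]
Compute weighted completion times:
  Job (p=4,w=5): C=4, w*C=5*4=20
  Job (p=5,w=4): C=9, w*C=4*9=36
  Job (p=5,w=3): C=14, w*C=3*14=42
  Job (p=7,w=3): C=21, w*C=3*21=63
  Job (p=8,w=2): C=29, w*C=2*29=58
Total weighted completion time = 219

219


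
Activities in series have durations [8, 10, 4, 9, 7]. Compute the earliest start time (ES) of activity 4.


Activity 4 starts after activities 1 through 3 complete.
Predecessor durations: [8, 10, 4]
ES = 8 + 10 + 4 = 22

22


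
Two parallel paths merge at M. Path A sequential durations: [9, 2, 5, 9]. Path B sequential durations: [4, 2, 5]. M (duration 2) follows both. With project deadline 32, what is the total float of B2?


Forward pass: ES(B2) = sum of predecessors on chain B = 4
EF = ES + duration = 4 + 2 = 6
Backward pass: LF(M) = deadline = 32; LS(M) = 32 - 2 = 30
LF(B2) = LS(M) - sum(successors on chain B) = 30 - 5 = 25
LS = LF - duration = 25 - 2 = 23
Total float = LS - ES = 23 - 4 = 19

19


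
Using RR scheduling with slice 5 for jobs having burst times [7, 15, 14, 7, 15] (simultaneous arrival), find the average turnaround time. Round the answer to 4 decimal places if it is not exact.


Time quantum = 5
Execution trace:
  J1 runs 5 units, time = 5
  J2 runs 5 units, time = 10
  J3 runs 5 units, time = 15
  J4 runs 5 units, time = 20
  J5 runs 5 units, time = 25
  J1 runs 2 units, time = 27
  J2 runs 5 units, time = 32
  J3 runs 5 units, time = 37
  J4 runs 2 units, time = 39
  J5 runs 5 units, time = 44
  J2 runs 5 units, time = 49
  J3 runs 4 units, time = 53
  J5 runs 5 units, time = 58
Finish times: [27, 49, 53, 39, 58]
Average turnaround = 226/5 = 45.2

45.2


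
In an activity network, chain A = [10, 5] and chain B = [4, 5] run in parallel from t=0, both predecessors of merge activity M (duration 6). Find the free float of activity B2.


ES(B2) = sum of predecessors on chain B = 4
EF(B2) = ES + duration = 4 + 5 = 9
Successor of B2 is M. ES(M) = max(sum(A), sum(B)) = max(15, 9) = 15
Free float = ES(successor) - EF(current) = 15 - 9 = 6

6


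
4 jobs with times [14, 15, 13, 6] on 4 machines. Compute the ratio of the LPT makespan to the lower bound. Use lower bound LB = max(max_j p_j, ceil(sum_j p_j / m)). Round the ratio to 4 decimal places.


LPT order: [15, 14, 13, 6]
Machine loads after assignment: [15, 14, 13, 6]
LPT makespan = 15
Lower bound = max(max_job, ceil(total/4)) = max(15, 12) = 15
Ratio = 15 / 15 = 1.0

1.0


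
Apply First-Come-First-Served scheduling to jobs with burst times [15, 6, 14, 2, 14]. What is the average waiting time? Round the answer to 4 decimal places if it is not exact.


FCFS order (as given): [15, 6, 14, 2, 14]
Waiting times:
  Job 1: wait = 0
  Job 2: wait = 15
  Job 3: wait = 21
  Job 4: wait = 35
  Job 5: wait = 37
Sum of waiting times = 108
Average waiting time = 108/5 = 21.6

21.6


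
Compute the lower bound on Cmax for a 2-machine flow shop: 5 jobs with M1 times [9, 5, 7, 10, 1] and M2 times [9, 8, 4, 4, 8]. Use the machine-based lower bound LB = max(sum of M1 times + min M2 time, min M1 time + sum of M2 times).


LB1 = sum(M1 times) + min(M2 times) = 32 + 4 = 36
LB2 = min(M1 times) + sum(M2 times) = 1 + 33 = 34
Lower bound = max(LB1, LB2) = max(36, 34) = 36

36


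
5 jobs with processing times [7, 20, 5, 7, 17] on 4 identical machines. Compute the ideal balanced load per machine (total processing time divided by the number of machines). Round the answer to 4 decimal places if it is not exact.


Total processing time = 7 + 20 + 5 + 7 + 17 = 56
Number of machines = 4
Ideal balanced load = 56 / 4 = 14.0

14.0


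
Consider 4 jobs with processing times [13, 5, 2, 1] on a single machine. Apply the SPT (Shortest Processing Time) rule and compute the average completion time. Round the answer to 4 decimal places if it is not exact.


Sort jobs by processing time (SPT order): [1, 2, 5, 13]
Compute completion times sequentially:
  Job 1: processing = 1, completes at 1
  Job 2: processing = 2, completes at 3
  Job 3: processing = 5, completes at 8
  Job 4: processing = 13, completes at 21
Sum of completion times = 33
Average completion time = 33/4 = 8.25

8.25


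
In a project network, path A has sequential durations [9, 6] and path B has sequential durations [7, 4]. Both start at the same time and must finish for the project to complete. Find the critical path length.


Path A total = 9 + 6 = 15
Path B total = 7 + 4 = 11
Critical path = longest path = max(15, 11) = 15

15


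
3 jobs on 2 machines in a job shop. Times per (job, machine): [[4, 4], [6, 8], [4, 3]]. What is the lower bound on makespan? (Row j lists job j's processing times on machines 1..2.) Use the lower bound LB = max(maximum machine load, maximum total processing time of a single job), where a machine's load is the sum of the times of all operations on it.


Machine loads:
  Machine 1: 4 + 6 + 4 = 14
  Machine 2: 4 + 8 + 3 = 15
Max machine load = 15
Job totals:
  Job 1: 8
  Job 2: 14
  Job 3: 7
Max job total = 14
Lower bound = max(15, 14) = 15

15


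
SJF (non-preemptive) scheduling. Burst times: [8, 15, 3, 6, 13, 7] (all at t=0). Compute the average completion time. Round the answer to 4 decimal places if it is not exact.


SJF order (ascending): [3, 6, 7, 8, 13, 15]
Completion times:
  Job 1: burst=3, C=3
  Job 2: burst=6, C=9
  Job 3: burst=7, C=16
  Job 4: burst=8, C=24
  Job 5: burst=13, C=37
  Job 6: burst=15, C=52
Average completion = 141/6 = 23.5

23.5


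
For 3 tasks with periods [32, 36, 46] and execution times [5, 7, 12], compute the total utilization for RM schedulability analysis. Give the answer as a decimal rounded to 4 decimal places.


Compute individual utilizations (exact fractions):
  Task 1: C/T = 5/32 (approx. 0.1563)
  Task 2: C/T = 7/36 (approx. 0.1944)
  Task 3: C/T = 12/46 = 6/23 (approx. 0.2609)
Total utilization U = 5/32 + 7/36 + 6/23 = 4051/6624
Rounded to 4 decimal places: U = 0.6116
RM (Liu & Layland) bound for 3 tasks = 0.779763; compare with U = 4051/6624 (approx. 0.611564)
U <= bound, so schedulable by RM sufficient condition.

0.6116


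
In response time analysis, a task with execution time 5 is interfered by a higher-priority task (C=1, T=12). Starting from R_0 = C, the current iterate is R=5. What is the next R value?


R_next = C + ceil(R_prev / T_hp) * C_hp
ceil(5 / 12) = ceil(0.4167) = 1
Interference = 1 * 1 = 1
R_next = 5 + 1 = 6

6


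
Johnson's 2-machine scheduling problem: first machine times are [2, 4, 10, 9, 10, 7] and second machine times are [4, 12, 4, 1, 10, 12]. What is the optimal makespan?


Apply Johnson's rule:
  Group 1 (a <= b): [(1, 2, 4), (2, 4, 12), (6, 7, 12), (5, 10, 10)]
  Group 2 (a > b): [(3, 10, 4), (4, 9, 1)]
Optimal job order: [1, 2, 6, 5, 3, 4]
Schedule:
  Job 1: M1 done at 2, M2 done at 6
  Job 2: M1 done at 6, M2 done at 18
  Job 6: M1 done at 13, M2 done at 30
  Job 5: M1 done at 23, M2 done at 40
  Job 3: M1 done at 33, M2 done at 44
  Job 4: M1 done at 42, M2 done at 45
Makespan = 45

45


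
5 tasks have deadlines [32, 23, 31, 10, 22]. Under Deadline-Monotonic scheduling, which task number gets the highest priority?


Sort tasks by relative deadline (ascending):
  Task 4: deadline = 10
  Task 5: deadline = 22
  Task 2: deadline = 23
  Task 3: deadline = 31
  Task 1: deadline = 32
Priority order (highest first): [4, 5, 2, 3, 1]
Highest priority task = 4

4


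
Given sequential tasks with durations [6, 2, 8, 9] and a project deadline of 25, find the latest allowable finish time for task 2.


LF(activity 2) = deadline - sum of successor durations
Successors: activities 3 through 4 with durations [8, 9]
Sum of successor durations = 17
LF = 25 - 17 = 8

8


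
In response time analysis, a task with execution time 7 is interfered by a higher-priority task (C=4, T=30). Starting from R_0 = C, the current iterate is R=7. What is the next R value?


R_next = C + ceil(R_prev / T_hp) * C_hp
ceil(7 / 30) = ceil(0.2333) = 1
Interference = 1 * 4 = 4
R_next = 7 + 4 = 11

11


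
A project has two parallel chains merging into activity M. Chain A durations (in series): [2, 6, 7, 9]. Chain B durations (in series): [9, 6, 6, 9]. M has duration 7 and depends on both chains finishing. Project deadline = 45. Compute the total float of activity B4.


Forward pass: ES(B4) = sum of predecessors on chain B = 21
EF = ES + duration = 21 + 9 = 30
Backward pass: LF(M) = deadline = 45; LS(M) = 45 - 7 = 38
LF(B4) = LS(M) - sum(successors on chain B) = 38 - 0 = 38
LS = LF - duration = 38 - 9 = 29
Total float = LS - ES = 29 - 21 = 8

8


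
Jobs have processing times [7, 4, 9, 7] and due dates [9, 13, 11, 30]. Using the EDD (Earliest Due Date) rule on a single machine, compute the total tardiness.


Sort by due date (EDD order): [(7, 9), (9, 11), (4, 13), (7, 30)]
Compute completion times and tardiness:
  Job 1: p=7, d=9, C=7, tardiness=max(0,7-9)=0
  Job 2: p=9, d=11, C=16, tardiness=max(0,16-11)=5
  Job 3: p=4, d=13, C=20, tardiness=max(0,20-13)=7
  Job 4: p=7, d=30, C=27, tardiness=max(0,27-30)=0
Total tardiness = 12

12


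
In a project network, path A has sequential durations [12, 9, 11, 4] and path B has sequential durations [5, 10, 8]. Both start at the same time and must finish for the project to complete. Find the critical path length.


Path A total = 12 + 9 + 11 + 4 = 36
Path B total = 5 + 10 + 8 = 23
Critical path = longest path = max(36, 23) = 36

36


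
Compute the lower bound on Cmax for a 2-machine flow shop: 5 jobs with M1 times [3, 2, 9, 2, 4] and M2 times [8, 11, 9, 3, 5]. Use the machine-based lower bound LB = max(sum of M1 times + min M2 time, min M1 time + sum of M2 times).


LB1 = sum(M1 times) + min(M2 times) = 20 + 3 = 23
LB2 = min(M1 times) + sum(M2 times) = 2 + 36 = 38
Lower bound = max(LB1, LB2) = max(23, 38) = 38

38


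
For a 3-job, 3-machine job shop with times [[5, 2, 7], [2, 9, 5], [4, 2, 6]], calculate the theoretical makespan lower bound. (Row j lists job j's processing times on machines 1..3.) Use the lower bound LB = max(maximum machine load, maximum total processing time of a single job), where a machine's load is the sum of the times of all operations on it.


Machine loads:
  Machine 1: 5 + 2 + 4 = 11
  Machine 2: 2 + 9 + 2 = 13
  Machine 3: 7 + 5 + 6 = 18
Max machine load = 18
Job totals:
  Job 1: 14
  Job 2: 16
  Job 3: 12
Max job total = 16
Lower bound = max(18, 16) = 18

18


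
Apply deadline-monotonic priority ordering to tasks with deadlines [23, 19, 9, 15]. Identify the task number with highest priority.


Sort tasks by relative deadline (ascending):
  Task 3: deadline = 9
  Task 4: deadline = 15
  Task 2: deadline = 19
  Task 1: deadline = 23
Priority order (highest first): [3, 4, 2, 1]
Highest priority task = 3

3


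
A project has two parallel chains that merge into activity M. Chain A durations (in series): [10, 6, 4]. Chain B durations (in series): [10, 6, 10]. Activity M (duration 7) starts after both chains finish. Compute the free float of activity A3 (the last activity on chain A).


ES(A3) = sum of predecessors on chain A = 16
EF(A3) = ES + duration = 16 + 4 = 20
Successor of A3 is M. ES(M) = max(sum(A), sum(B)) = max(20, 26) = 26
Free float = ES(successor) - EF(current) = 26 - 20 = 6

6


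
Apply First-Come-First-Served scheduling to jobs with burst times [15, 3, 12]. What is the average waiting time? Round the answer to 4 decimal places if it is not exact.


FCFS order (as given): [15, 3, 12]
Waiting times:
  Job 1: wait = 0
  Job 2: wait = 15
  Job 3: wait = 18
Sum of waiting times = 33
Average waiting time = 33/3 = 11.0

11.0


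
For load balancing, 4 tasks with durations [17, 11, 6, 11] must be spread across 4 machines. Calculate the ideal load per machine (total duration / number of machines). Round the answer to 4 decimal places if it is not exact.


Total processing time = 17 + 11 + 6 + 11 = 45
Number of machines = 4
Ideal balanced load = 45 / 4 = 11.25

11.25


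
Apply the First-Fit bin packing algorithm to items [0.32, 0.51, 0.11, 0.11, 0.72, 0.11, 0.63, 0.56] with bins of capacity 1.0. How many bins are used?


Place items sequentially using First-Fit:
  Item 0.32 -> new Bin 1
  Item 0.51 -> Bin 1 (now 0.83)
  Item 0.11 -> Bin 1 (now 0.94)
  Item 0.11 -> new Bin 2
  Item 0.72 -> Bin 2 (now 0.83)
  Item 0.11 -> Bin 2 (now 0.94)
  Item 0.63 -> new Bin 3
  Item 0.56 -> new Bin 4
Total bins used = 4

4


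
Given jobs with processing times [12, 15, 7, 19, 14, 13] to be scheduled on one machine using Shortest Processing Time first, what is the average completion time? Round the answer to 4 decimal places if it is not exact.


Sort jobs by processing time (SPT order): [7, 12, 13, 14, 15, 19]
Compute completion times sequentially:
  Job 1: processing = 7, completes at 7
  Job 2: processing = 12, completes at 19
  Job 3: processing = 13, completes at 32
  Job 4: processing = 14, completes at 46
  Job 5: processing = 15, completes at 61
  Job 6: processing = 19, completes at 80
Sum of completion times = 245
Average completion time = 245/6 = 40.8333

40.8333


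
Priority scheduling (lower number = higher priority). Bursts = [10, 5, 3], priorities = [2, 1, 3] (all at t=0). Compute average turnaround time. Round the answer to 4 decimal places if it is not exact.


Sort by priority (ascending = highest first):
Order: [(1, 5), (2, 10), (3, 3)]
Completion times:
  Priority 1, burst=5, C=5
  Priority 2, burst=10, C=15
  Priority 3, burst=3, C=18
Average turnaround = 38/3 = 12.6667

12.6667


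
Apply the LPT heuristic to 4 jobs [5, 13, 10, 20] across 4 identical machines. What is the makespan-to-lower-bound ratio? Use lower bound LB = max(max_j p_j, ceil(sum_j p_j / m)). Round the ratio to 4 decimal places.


LPT order: [20, 13, 10, 5]
Machine loads after assignment: [20, 13, 10, 5]
LPT makespan = 20
Lower bound = max(max_job, ceil(total/4)) = max(20, 12) = 20
Ratio = 20 / 20 = 1.0

1.0


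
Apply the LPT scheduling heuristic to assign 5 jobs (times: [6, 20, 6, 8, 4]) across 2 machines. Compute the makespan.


Sort jobs in decreasing order (LPT): [20, 8, 6, 6, 4]
Assign each job to the least loaded machine:
  Machine 1: jobs [20, 4], load = 24
  Machine 2: jobs [8, 6, 6], load = 20
Makespan = max load = 24

24


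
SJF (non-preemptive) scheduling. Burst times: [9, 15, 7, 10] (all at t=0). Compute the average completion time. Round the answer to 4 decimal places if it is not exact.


SJF order (ascending): [7, 9, 10, 15]
Completion times:
  Job 1: burst=7, C=7
  Job 2: burst=9, C=16
  Job 3: burst=10, C=26
  Job 4: burst=15, C=41
Average completion = 90/4 = 22.5

22.5


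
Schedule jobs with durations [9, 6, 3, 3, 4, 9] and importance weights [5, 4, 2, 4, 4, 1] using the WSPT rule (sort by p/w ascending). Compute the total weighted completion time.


Compute p/w ratios and sort ascending (WSPT): [(3, 4), (4, 4), (6, 4), (3, 2), (9, 5), (9, 1)]
Compute weighted completion times:
  Job (p=3,w=4): C=3, w*C=4*3=12
  Job (p=4,w=4): C=7, w*C=4*7=28
  Job (p=6,w=4): C=13, w*C=4*13=52
  Job (p=3,w=2): C=16, w*C=2*16=32
  Job (p=9,w=5): C=25, w*C=5*25=125
  Job (p=9,w=1): C=34, w*C=1*34=34
Total weighted completion time = 283

283


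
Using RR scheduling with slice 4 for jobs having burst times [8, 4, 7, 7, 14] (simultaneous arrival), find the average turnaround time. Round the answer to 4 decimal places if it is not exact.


Time quantum = 4
Execution trace:
  J1 runs 4 units, time = 4
  J2 runs 4 units, time = 8
  J3 runs 4 units, time = 12
  J4 runs 4 units, time = 16
  J5 runs 4 units, time = 20
  J1 runs 4 units, time = 24
  J3 runs 3 units, time = 27
  J4 runs 3 units, time = 30
  J5 runs 4 units, time = 34
  J5 runs 4 units, time = 38
  J5 runs 2 units, time = 40
Finish times: [24, 8, 27, 30, 40]
Average turnaround = 129/5 = 25.8

25.8


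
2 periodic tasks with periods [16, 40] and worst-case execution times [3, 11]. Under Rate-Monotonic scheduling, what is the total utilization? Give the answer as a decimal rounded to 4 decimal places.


Compute individual utilizations (exact fractions):
  Task 1: C/T = 3/16 (approx. 0.1875)
  Task 2: C/T = 11/40 (approx. 0.275)
Total utilization U = 3/16 + 11/40 = 37/80
Rounded to 4 decimal places: U = 0.4625
RM (Liu & Layland) bound for 2 tasks = 0.828427; compare with U = 37/80 (approx. 0.462500)
U <= bound, so schedulable by RM sufficient condition.

0.4625


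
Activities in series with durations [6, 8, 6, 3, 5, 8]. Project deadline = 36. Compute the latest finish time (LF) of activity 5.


LF(activity 5) = deadline - sum of successor durations
Successors: activities 6 through 6 with durations [8]
Sum of successor durations = 8
LF = 36 - 8 = 28

28


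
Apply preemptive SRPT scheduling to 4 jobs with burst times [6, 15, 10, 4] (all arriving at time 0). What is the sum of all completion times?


Since all jobs arrive at t=0, SRPT equals SPT ordering.
SPT order: [4, 6, 10, 15]
Completion times:
  Job 1: p=4, C=4
  Job 2: p=6, C=10
  Job 3: p=10, C=20
  Job 4: p=15, C=35
Total completion time = 4 + 10 + 20 + 35 = 69

69


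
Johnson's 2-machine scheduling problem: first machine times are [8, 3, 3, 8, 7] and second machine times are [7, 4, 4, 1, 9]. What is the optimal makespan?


Apply Johnson's rule:
  Group 1 (a <= b): [(2, 3, 4), (3, 3, 4), (5, 7, 9)]
  Group 2 (a > b): [(1, 8, 7), (4, 8, 1)]
Optimal job order: [2, 3, 5, 1, 4]
Schedule:
  Job 2: M1 done at 3, M2 done at 7
  Job 3: M1 done at 6, M2 done at 11
  Job 5: M1 done at 13, M2 done at 22
  Job 1: M1 done at 21, M2 done at 29
  Job 4: M1 done at 29, M2 done at 30
Makespan = 30

30


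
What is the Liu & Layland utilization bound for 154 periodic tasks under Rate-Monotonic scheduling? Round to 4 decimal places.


Compute 2^(1/154) = 1.0045111002
Subtract 1: 1.0045111002 - 1 = 0.0045111002
Multiply by n: 154 * 0.0045111002 = 0.6947094308
Round to 4 dp: 0.6947

0.6947


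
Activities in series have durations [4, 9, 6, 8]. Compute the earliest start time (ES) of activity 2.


Activity 2 starts after activities 1 through 1 complete.
Predecessor durations: [4]
ES = 4 = 4

4


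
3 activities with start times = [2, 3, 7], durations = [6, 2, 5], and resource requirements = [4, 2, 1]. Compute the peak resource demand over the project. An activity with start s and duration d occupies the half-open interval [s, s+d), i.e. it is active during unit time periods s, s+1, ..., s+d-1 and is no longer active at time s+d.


Each activity i is active on [start_i, start_i + duration_i).
Compute total resource usage per time slot:
  t=0: active resources = [], total = 0
  t=1: active resources = [], total = 0
  t=2: active resources = [4], total = 4
  t=3: active resources = [4, 2], total = 6
  t=4: active resources = [4, 2], total = 6
  t=5: active resources = [4], total = 4
  t=6: active resources = [4], total = 4
  t=7: active resources = [4, 1], total = 5
  t=8: active resources = [1], total = 1
  t=9: active resources = [1], total = 1
  t=10: active resources = [1], total = 1
  t=11: active resources = [1], total = 1
Peak resource demand = 6

6


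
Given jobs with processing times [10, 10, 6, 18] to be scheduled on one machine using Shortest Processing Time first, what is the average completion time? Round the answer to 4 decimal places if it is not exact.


Sort jobs by processing time (SPT order): [6, 10, 10, 18]
Compute completion times sequentially:
  Job 1: processing = 6, completes at 6
  Job 2: processing = 10, completes at 16
  Job 3: processing = 10, completes at 26
  Job 4: processing = 18, completes at 44
Sum of completion times = 92
Average completion time = 92/4 = 23.0

23.0


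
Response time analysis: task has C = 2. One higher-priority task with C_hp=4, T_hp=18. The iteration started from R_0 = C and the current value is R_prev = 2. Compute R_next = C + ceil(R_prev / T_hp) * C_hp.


R_next = C + ceil(R_prev / T_hp) * C_hp
ceil(2 / 18) = ceil(0.1111) = 1
Interference = 1 * 4 = 4
R_next = 2 + 4 = 6

6


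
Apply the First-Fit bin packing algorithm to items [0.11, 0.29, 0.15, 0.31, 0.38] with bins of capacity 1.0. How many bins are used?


Place items sequentially using First-Fit:
  Item 0.11 -> new Bin 1
  Item 0.29 -> Bin 1 (now 0.4)
  Item 0.15 -> Bin 1 (now 0.55)
  Item 0.31 -> Bin 1 (now 0.86)
  Item 0.38 -> new Bin 2
Total bins used = 2

2


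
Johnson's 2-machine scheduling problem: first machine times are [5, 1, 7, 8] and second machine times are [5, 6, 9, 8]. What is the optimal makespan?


Apply Johnson's rule:
  Group 1 (a <= b): [(2, 1, 6), (1, 5, 5), (3, 7, 9), (4, 8, 8)]
  Group 2 (a > b): []
Optimal job order: [2, 1, 3, 4]
Schedule:
  Job 2: M1 done at 1, M2 done at 7
  Job 1: M1 done at 6, M2 done at 12
  Job 3: M1 done at 13, M2 done at 22
  Job 4: M1 done at 21, M2 done at 30
Makespan = 30

30


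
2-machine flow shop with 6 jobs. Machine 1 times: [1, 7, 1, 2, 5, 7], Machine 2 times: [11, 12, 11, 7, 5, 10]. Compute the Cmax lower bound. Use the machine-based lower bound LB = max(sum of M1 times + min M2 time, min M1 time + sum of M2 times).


LB1 = sum(M1 times) + min(M2 times) = 23 + 5 = 28
LB2 = min(M1 times) + sum(M2 times) = 1 + 56 = 57
Lower bound = max(LB1, LB2) = max(28, 57) = 57

57


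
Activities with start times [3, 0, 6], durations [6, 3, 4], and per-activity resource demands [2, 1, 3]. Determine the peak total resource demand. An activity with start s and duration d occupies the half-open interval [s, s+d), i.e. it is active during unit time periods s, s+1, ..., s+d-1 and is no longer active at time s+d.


Each activity i is active on [start_i, start_i + duration_i).
Compute total resource usage per time slot:
  t=0: active resources = [1], total = 1
  t=1: active resources = [1], total = 1
  t=2: active resources = [1], total = 1
  t=3: active resources = [2], total = 2
  t=4: active resources = [2], total = 2
  t=5: active resources = [2], total = 2
  t=6: active resources = [2, 3], total = 5
  t=7: active resources = [2, 3], total = 5
  t=8: active resources = [2, 3], total = 5
  t=9: active resources = [3], total = 3
Peak resource demand = 5

5


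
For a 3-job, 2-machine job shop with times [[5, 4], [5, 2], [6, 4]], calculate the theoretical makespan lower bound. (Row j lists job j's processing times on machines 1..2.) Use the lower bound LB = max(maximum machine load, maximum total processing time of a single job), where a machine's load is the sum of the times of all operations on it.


Machine loads:
  Machine 1: 5 + 5 + 6 = 16
  Machine 2: 4 + 2 + 4 = 10
Max machine load = 16
Job totals:
  Job 1: 9
  Job 2: 7
  Job 3: 10
Max job total = 10
Lower bound = max(16, 10) = 16

16


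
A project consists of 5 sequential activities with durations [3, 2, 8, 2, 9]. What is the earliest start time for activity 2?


Activity 2 starts after activities 1 through 1 complete.
Predecessor durations: [3]
ES = 3 = 3

3


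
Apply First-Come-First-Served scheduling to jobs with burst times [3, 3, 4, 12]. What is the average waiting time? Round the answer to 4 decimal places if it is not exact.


FCFS order (as given): [3, 3, 4, 12]
Waiting times:
  Job 1: wait = 0
  Job 2: wait = 3
  Job 3: wait = 6
  Job 4: wait = 10
Sum of waiting times = 19
Average waiting time = 19/4 = 4.75

4.75


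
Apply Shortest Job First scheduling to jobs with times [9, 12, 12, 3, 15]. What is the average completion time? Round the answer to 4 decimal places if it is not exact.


SJF order (ascending): [3, 9, 12, 12, 15]
Completion times:
  Job 1: burst=3, C=3
  Job 2: burst=9, C=12
  Job 3: burst=12, C=24
  Job 4: burst=12, C=36
  Job 5: burst=15, C=51
Average completion = 126/5 = 25.2

25.2


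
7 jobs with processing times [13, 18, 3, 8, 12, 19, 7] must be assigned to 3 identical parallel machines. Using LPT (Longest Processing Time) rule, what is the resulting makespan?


Sort jobs in decreasing order (LPT): [19, 18, 13, 12, 8, 7, 3]
Assign each job to the least loaded machine:
  Machine 1: jobs [19, 7], load = 26
  Machine 2: jobs [18, 8], load = 26
  Machine 3: jobs [13, 12, 3], load = 28
Makespan = max load = 28

28


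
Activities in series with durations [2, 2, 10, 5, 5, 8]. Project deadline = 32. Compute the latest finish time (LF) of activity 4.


LF(activity 4) = deadline - sum of successor durations
Successors: activities 5 through 6 with durations [5, 8]
Sum of successor durations = 13
LF = 32 - 13 = 19

19


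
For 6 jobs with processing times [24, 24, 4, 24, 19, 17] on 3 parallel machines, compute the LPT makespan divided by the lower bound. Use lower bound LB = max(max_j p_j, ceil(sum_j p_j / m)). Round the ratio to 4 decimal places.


LPT order: [24, 24, 24, 19, 17, 4]
Machine loads after assignment: [43, 41, 28]
LPT makespan = 43
Lower bound = max(max_job, ceil(total/3)) = max(24, 38) = 38
Ratio = 43 / 38 = 1.1316

1.1316


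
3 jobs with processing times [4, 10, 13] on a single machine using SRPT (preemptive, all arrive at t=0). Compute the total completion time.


Since all jobs arrive at t=0, SRPT equals SPT ordering.
SPT order: [4, 10, 13]
Completion times:
  Job 1: p=4, C=4
  Job 2: p=10, C=14
  Job 3: p=13, C=27
Total completion time = 4 + 14 + 27 = 45

45


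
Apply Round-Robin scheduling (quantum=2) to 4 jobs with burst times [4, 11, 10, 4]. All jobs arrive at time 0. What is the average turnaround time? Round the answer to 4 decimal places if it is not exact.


Time quantum = 2
Execution trace:
  J1 runs 2 units, time = 2
  J2 runs 2 units, time = 4
  J3 runs 2 units, time = 6
  J4 runs 2 units, time = 8
  J1 runs 2 units, time = 10
  J2 runs 2 units, time = 12
  J3 runs 2 units, time = 14
  J4 runs 2 units, time = 16
  J2 runs 2 units, time = 18
  J3 runs 2 units, time = 20
  J2 runs 2 units, time = 22
  J3 runs 2 units, time = 24
  J2 runs 2 units, time = 26
  J3 runs 2 units, time = 28
  J2 runs 1 units, time = 29
Finish times: [10, 29, 28, 16]
Average turnaround = 83/4 = 20.75

20.75


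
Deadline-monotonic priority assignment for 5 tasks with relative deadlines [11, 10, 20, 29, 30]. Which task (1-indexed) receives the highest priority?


Sort tasks by relative deadline (ascending):
  Task 2: deadline = 10
  Task 1: deadline = 11
  Task 3: deadline = 20
  Task 4: deadline = 29
  Task 5: deadline = 30
Priority order (highest first): [2, 1, 3, 4, 5]
Highest priority task = 2

2


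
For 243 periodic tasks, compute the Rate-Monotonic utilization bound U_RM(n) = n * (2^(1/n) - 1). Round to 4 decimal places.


Compute 2^(1/243) = 1.0028565297
Subtract 1: 1.0028565297 - 1 = 0.0028565297
Multiply by n: 243 * 0.0028565297 = 0.6941367171
Round to 4 dp: 0.6941

0.6941


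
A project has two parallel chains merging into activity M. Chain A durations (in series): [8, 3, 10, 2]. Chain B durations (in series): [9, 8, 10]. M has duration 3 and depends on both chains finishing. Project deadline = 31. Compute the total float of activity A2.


Forward pass: ES(A2) = sum of predecessors on chain A = 8
EF = ES + duration = 8 + 3 = 11
Backward pass: LF(M) = deadline = 31; LS(M) = 31 - 3 = 28
LF(A2) = LS(M) - sum(successors on chain A) = 28 - 12 = 16
LS = LF - duration = 16 - 3 = 13
Total float = LS - ES = 13 - 8 = 5

5
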